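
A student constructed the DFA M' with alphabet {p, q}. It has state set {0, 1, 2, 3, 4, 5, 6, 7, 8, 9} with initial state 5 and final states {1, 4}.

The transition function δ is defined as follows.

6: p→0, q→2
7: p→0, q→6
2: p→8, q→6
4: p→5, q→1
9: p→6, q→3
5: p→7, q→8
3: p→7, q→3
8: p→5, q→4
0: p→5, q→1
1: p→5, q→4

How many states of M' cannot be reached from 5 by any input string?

2

No path from 5 leads to 3, 9; the other 8 states are all reachable.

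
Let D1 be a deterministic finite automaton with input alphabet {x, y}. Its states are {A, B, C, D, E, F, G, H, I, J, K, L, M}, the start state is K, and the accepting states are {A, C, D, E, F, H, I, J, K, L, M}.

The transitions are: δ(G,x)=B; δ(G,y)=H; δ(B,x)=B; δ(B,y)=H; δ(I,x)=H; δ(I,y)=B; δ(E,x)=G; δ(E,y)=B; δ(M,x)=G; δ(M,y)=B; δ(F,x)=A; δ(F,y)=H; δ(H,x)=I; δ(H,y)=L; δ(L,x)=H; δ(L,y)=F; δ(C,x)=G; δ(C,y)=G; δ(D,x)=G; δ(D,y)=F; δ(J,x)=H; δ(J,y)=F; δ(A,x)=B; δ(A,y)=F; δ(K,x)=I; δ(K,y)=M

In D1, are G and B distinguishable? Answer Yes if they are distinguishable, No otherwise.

Reachable states from the start: {A,B,F,G,H,I,K,L,M}. Unreachable: {C,D,E,J} — drop them.
Initial partition by acceptance: {A,F,H,I,K,L,M} | {B,G}.
On input x, block {A,F,H,I,K,L,M} splits into {F,H,I,K,L} and {A,M}.
On input x, block {F,H,I,K,L} splits into {H,I,K,L} and {F}.
Refine {H,I,K,L} on symbol y: members go to different blocks, giving {H} and {I} and {K} and {L}.
Refine {A,M} on symbol y: members go to different blocks, giving {A} and {M}.
Stable partition: {H} | {B,G} | {A} | {F} | {I} | {K} | {L} | {M} — 8 equivalence classes.
G and B lie in the same block of the stable partition, so they are equivalent — no string distinguishes them.

No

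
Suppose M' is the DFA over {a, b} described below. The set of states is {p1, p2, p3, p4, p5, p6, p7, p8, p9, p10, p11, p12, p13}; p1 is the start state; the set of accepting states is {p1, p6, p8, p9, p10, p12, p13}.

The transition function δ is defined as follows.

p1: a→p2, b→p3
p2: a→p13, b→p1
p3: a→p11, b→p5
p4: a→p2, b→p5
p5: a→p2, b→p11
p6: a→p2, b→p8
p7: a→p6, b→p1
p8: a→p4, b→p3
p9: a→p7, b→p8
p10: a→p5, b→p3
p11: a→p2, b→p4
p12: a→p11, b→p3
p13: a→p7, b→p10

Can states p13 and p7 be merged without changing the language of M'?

No

Reachable states from the start: {p1,p2,p3,p4,p5,p6,p7,p8,p10,p11,p13}. Unreachable: {p9,p12} — drop them.
P0 = {p1,p6,p8,p10,p13} | {p2,p3,p4,p5,p7,p11}.
Refine {p1,p6,p8,p10,p13} on symbol b: members go to different blocks, giving {p1,p8,p10} and {p6,p13}.
Refine {p2,p3,p4,p5,p7,p11} on symbol a: members go to different blocks, giving {p3,p4,p5,p11} and {p2,p7}.
On input a, block {p1,p8,p10} splits into {p8,p10} and {p1}.
On input a, block {p3,p4,p5,p11} splits into {p4,p5,p11} and {p3}.
No further refinement is possible. Final partition (6 blocks): {p8,p10} | {p4,p5,p11} | {p6,p13} | {p2,p7} | {p1} | {p3}.
p13 and p7 end up in different blocks, so they are distinguishable. For instance, the string 'ε' is accepted from only p13.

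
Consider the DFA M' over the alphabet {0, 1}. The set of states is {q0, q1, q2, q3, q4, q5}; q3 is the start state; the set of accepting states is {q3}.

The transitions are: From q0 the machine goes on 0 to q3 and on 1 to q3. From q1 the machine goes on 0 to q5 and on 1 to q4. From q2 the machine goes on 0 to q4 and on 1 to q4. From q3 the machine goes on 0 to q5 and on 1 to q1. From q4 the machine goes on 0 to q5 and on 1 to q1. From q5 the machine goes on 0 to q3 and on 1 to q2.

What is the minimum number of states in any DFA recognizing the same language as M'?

4

Reachable states from the start: {q1,q2,q3,q4,q5}. Unreachable: {q0} — drop them.
Initial partition by acceptance: {q3} | {q1,q2,q4,q5}.
Refine {q1,q2,q4,q5} on symbol 0: members go to different blocks, giving {q1,q2,q4} and {q5}.
Refine {q1,q2,q4} on symbol 0: members go to different blocks, giving {q1,q4} and {q2}.
Stable partition: {q3} | {q1,q4} | {q5} | {q2} — 4 equivalence classes.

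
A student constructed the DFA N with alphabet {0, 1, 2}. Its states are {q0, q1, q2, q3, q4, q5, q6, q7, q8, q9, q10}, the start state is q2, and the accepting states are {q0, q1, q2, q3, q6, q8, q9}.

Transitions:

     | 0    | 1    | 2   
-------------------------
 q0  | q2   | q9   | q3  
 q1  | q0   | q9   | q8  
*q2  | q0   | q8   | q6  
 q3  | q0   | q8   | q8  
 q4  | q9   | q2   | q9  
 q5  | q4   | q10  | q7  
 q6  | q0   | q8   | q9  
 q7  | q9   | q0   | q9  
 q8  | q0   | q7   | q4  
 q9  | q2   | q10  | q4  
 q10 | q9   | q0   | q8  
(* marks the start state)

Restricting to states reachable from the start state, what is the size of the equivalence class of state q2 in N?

2

Reachable states from the start: {q0,q2,q3,q4,q6,q7,q8,q9,q10}. Unreachable: {q1,q5} — drop them.
Start with accepting vs non-accepting: {q0,q2,q3,q6,q8,q9} | {q4,q7,q10}.
On input 1, block {q0,q2,q3,q6,q8,q9} splits into {q0,q2,q3,q6} and {q8,q9}.
On input 2, block {q0,q2,q3,q6} splits into {q0,q2} and {q3,q6}.
The partition is now stable with 4 blocks: {q0,q2} | {q4,q7,q10} | {q8,q9} | {q3,q6}.
The equivalence class containing q2 is {q0,q2}, of size 2.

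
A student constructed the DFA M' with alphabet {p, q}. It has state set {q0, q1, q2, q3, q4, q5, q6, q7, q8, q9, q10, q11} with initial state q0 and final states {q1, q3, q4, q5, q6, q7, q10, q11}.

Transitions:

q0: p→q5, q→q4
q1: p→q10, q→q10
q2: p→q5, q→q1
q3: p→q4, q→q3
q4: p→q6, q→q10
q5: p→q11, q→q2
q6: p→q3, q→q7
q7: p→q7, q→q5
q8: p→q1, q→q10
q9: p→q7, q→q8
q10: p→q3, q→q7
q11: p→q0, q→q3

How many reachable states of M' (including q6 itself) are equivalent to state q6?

Reachable states from the start: {q0,q1,q2,q3,q4,q5,q6,q7,q10,q11}. Unreachable: {q8,q9} — drop them.
Start with accepting vs non-accepting: {q1,q3,q4,q5,q6,q7,q10,q11} | {q0,q2}.
Split {q1,q3,q4,q5,q6,q7,q10,q11} by δ(·,p) → {q1,q3,q4,q5,q6,q7,q10} and {q11}.
Split {q1,q3,q4,q5,q6,q7,q10} by δ(·,p) → {q1,q3,q4,q6,q7,q10} and {q5}.
On input q, block {q1,q3,q4,q6,q7,q10} splits into {q1,q3,q4,q6,q10} and {q7}.
Refine {q1,q3,q4,q6,q10} on symbol q: members go to different blocks, giving {q1,q3,q4} and {q6,q10}.
Split {q1,q3,q4} by δ(·,p) → {q1,q4} and {q3}.
The partition is now stable with 7 blocks: {q1,q4} | {q0,q2} | {q11} | {q5} | {q7} | {q6,q10} | {q3}.
State q6 belongs to the block {q6,q10}, which has 2 states.

2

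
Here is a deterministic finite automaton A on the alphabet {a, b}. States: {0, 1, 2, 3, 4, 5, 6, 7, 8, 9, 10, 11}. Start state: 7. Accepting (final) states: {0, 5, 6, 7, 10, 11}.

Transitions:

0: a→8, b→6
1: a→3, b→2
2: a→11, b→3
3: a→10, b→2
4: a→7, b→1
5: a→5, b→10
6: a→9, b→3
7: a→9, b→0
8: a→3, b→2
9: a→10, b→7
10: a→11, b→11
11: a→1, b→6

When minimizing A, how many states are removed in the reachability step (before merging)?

No path from 7 leads to 4, 5; the other 10 states are all reachable.

2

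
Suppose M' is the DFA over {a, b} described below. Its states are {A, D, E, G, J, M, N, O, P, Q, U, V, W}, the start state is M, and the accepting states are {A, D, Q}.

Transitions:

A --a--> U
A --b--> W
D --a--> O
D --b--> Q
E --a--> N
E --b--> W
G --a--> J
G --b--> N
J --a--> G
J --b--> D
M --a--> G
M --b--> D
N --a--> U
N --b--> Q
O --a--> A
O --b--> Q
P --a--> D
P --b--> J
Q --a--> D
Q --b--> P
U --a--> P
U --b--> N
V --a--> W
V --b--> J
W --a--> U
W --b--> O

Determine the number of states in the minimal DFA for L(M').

10

Reachable states from the start: {A,D,G,J,M,N,O,P,Q,U,W}. Unreachable: {E,V} — drop them.
P0 = {A,D,Q} | {G,J,M,N,O,P,U,W}.
On input a, block {A,D,Q} splits into {A,D} and {Q}.
Refine {A,D} on symbol b: members go to different blocks, giving {D} and {A}.
Split {G,J,M,N,O,P,U,W} by δ(·,a) → {G,J,M,N,U,W} and {O} and {P}.
On input a, block {G,J,M,N,U,W} splits into {G,J,M,N,W} and {U}.
On input a, block {G,J,M,N,W} splits into {G,J,M} and {N,W}.
Refine {G,J,M} on symbol b: members go to different blocks, giving {J,M} and {G}.
Split {N,W} by δ(·,b) → {N} and {W}.
Stable partition: {D} | {J,M} | {Q} | {A} | {O} | {P} | {U} | {N} | {G} | {W} — 10 equivalence classes.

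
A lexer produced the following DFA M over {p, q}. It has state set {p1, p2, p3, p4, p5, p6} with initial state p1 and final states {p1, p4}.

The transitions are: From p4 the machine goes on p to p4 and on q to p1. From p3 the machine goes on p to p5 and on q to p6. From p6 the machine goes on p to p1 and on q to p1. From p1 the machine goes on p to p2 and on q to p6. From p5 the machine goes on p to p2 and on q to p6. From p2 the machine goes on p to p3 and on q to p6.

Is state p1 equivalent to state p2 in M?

Reachable states from the start: {p1,p2,p3,p5,p6}. Unreachable: {p4} — drop them.
Initial partition by acceptance: {p1} | {p2,p3,p5,p6}.
Split {p2,p3,p5,p6} by δ(·,p) → {p2,p3,p5} and {p6}.
The partition is now stable with 3 blocks: {p1} | {p2,p3,p5} | {p6}.
p1 and p2 end up in different blocks, so they are distinguishable. For instance, the string 'ε' is accepted from only p1.

No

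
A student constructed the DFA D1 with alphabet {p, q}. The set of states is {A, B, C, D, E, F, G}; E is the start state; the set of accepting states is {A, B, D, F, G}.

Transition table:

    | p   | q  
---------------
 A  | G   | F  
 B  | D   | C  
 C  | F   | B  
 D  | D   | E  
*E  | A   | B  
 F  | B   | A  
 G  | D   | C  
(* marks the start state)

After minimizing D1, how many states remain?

3

All states are reachable from the start state.
Initial partition by acceptance: {A,B,D,F,G} | {C,E}.
Split {A,B,D,F,G} by δ(·,q) → {B,D,G} and {A,F}.
The partition is now stable with 3 blocks: {B,D,G} | {C,E} | {A,F}.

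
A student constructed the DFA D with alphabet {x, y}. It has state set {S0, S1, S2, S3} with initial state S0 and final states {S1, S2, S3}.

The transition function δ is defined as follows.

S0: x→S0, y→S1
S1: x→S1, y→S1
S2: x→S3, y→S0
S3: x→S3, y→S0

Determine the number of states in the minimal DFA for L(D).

States {S2,S3} cannot be reached from the start state, so discard them.
P0 = {S1} | {S0}.
Stable partition: {S1} | {S0} — 2 equivalence classes.

2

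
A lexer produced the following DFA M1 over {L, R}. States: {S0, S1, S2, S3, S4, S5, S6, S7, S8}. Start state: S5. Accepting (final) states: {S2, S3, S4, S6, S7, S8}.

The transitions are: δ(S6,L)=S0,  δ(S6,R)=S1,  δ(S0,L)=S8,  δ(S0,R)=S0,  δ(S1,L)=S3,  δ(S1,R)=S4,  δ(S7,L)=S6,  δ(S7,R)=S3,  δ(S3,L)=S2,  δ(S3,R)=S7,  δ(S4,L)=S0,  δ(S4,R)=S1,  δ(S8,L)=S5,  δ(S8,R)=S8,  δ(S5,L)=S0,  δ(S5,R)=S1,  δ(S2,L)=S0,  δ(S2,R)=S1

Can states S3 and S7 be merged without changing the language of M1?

Yes

Start with accepting vs non-accepting: {S2,S3,S4,S6,S7,S8} | {S0,S1,S5}.
Split {S2,S3,S4,S6,S7,S8} by δ(·,L) → {S2,S4,S6,S8} and {S3,S7}.
Refine {S2,S4,S6,S8} on symbol R: members go to different blocks, giving {S2,S4,S6} and {S8}.
Refine {S0,S1,S5} on symbol L: members go to different blocks, giving {S0} and {S1} and {S5}.
Stable partition: {S2,S4,S6} | {S0} | {S3,S7} | {S8} | {S1} | {S5} — 6 equivalence classes.
S3 and S7 lie in the same block of the stable partition, so they are equivalent — no string distinguishes them.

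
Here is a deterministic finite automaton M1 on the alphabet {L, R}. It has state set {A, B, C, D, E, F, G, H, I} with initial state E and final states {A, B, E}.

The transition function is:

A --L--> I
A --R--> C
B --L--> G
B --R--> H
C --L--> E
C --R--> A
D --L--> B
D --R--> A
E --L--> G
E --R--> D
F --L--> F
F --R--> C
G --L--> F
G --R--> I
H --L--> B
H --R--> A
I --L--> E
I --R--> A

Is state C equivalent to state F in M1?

Initial partition by acceptance: {A,B,E} | {C,D,F,G,H,I}.
Refine {C,D,F,G,H,I} on symbol L: members go to different blocks, giving {C,D,H,I} and {F,G}.
Split {A,B,E} by δ(·,L) → {B,E} and {A}.
No further refinement is possible. Final partition (4 blocks): {B,E} | {C,D,H,I} | {F,G} | {A}.
C and F end up in different blocks, so they are distinguishable. For instance, the string 'L' is accepted from only C.

No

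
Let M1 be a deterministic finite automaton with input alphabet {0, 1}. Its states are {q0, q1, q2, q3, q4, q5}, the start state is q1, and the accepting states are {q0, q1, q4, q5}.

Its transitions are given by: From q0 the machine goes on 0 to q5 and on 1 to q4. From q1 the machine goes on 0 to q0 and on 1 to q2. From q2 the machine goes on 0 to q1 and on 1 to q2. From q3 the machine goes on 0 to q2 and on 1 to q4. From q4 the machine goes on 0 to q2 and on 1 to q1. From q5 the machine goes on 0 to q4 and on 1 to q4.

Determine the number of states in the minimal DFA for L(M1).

5

Reachable states from the start: {q0,q1,q2,q4,q5}. Unreachable: {q3} — drop them.
P0 = {q0,q1,q4,q5} | {q2}.
Refine {q0,q1,q4,q5} on symbol 0: members go to different blocks, giving {q0,q1,q5} and {q4}.
On input 0, block {q0,q1,q5} splits into {q0,q1} and {q5}.
Split {q0,q1} by δ(·,0) → {q0} and {q1}.
No further refinement is possible. Final partition (5 blocks): {q0} | {q2} | {q4} | {q5} | {q1}.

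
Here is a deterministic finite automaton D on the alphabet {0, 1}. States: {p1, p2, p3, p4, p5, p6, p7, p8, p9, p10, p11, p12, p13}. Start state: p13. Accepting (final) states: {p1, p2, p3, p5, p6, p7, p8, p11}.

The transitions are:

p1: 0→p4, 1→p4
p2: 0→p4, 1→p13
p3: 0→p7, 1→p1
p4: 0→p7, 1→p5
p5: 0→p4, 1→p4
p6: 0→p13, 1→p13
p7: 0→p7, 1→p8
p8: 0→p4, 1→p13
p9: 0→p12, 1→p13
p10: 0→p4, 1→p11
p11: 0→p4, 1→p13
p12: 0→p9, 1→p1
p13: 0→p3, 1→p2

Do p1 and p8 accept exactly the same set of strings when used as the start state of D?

First remove the unreachable states {p6,p9,p10,p11,p12}; 8 states remain.
Initial partition by acceptance: {p1,p2,p3,p5,p7,p8} | {p4,p13}.
On input 0, block {p1,p2,p3,p5,p7,p8} splits into {p1,p2,p5,p8} and {p3,p7}.
The partition is now stable with 3 blocks: {p1,p2,p5,p8} | {p4,p13} | {p3,p7}.
p1 and p8 lie in the same block of the stable partition, so they are equivalent — no string distinguishes them.

Yes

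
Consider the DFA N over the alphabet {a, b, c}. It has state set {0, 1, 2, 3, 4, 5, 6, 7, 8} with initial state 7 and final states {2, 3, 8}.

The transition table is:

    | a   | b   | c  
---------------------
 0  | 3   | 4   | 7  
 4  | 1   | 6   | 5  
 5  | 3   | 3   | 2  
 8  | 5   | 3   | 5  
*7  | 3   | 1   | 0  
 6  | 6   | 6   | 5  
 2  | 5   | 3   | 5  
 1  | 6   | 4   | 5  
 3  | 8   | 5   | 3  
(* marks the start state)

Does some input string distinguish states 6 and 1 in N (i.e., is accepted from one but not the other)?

No

All states are reachable from the start state.
P0 = {2,3,8} | {0,1,4,5,6,7}.
Refine {2,3,8} on symbol a: members go to different blocks, giving {2,8} and {3}.
On input a, block {0,1,4,5,6,7} splits into {0,5,7} and {1,4,6}.
On input b, block {0,5,7} splits into {0,7} and {5}.
Stable partition: {2,8} | {0,7} | {3} | {1,4,6} | {5} — 5 equivalence classes.
6 and 1 lie in the same block of the stable partition, so they are equivalent — no string distinguishes them.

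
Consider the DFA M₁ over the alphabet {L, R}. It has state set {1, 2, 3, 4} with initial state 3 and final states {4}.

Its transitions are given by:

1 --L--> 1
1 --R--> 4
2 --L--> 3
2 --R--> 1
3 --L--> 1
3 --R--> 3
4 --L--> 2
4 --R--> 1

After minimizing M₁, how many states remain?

4

All states are reachable from the start state.
P0 = {4} | {1,2,3}.
On input R, block {1,2,3} splits into {2,3} and {1}.
On input L, block {2,3} splits into {2} and {3}.
The partition is now stable with 4 blocks: {4} | {2} | {1} | {3}.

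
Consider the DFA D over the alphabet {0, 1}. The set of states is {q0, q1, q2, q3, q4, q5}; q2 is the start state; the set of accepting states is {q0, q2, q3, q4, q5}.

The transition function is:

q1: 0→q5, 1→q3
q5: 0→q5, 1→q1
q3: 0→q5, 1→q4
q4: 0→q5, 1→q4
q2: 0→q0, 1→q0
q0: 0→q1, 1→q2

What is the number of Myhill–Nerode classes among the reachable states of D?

5

All states are reachable from the start state.
Initial partition by acceptance: {q0,q2,q3,q4,q5} | {q1}.
Refine {q0,q2,q3,q4,q5} on symbol 0: members go to different blocks, giving {q2,q3,q4,q5} and {q0}.
Split {q2,q3,q4,q5} by δ(·,0) → {q3,q4,q5} and {q2}.
Refine {q3,q4,q5} on symbol 1: members go to different blocks, giving {q3,q4} and {q5}.
No further refinement is possible. Final partition (5 blocks): {q3,q4} | {q1} | {q0} | {q2} | {q5}.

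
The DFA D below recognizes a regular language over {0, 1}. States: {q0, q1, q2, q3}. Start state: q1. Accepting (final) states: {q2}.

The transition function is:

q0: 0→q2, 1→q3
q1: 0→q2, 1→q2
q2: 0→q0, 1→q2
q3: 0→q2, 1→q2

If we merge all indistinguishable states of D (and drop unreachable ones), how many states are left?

Start with accepting vs non-accepting: {q2} | {q0,q1,q3}.
Split {q0,q1,q3} by δ(·,1) → {q1,q3} and {q0}.
The partition is now stable with 3 blocks: {q2} | {q1,q3} | {q0}.

3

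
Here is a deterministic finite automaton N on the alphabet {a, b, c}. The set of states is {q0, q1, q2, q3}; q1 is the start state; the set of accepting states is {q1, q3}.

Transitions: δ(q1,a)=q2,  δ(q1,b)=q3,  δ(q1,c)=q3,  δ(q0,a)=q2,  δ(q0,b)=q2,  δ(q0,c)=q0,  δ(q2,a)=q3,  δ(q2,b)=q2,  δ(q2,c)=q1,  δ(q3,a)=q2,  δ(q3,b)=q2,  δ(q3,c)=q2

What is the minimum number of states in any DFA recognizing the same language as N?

States {q0} cannot be reached from the start state, so discard them.
P0 = {q1,q3} | {q2}.
Split {q1,q3} by δ(·,b) → {q1} and {q3}.
No further refinement is possible. Final partition (3 blocks): {q1} | {q2} | {q3}.

3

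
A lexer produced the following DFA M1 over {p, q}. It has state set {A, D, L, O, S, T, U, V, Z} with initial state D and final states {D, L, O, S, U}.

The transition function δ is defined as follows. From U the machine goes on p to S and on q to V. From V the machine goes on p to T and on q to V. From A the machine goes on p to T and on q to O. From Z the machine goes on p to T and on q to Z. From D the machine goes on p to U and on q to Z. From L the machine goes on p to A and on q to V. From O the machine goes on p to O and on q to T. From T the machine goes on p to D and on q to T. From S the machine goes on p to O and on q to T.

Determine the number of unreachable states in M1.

Starting at D and following transitions, the reachable set is {D, O, S, T, U, V, Z}. That leaves A, L unreachable — 2 in total.

2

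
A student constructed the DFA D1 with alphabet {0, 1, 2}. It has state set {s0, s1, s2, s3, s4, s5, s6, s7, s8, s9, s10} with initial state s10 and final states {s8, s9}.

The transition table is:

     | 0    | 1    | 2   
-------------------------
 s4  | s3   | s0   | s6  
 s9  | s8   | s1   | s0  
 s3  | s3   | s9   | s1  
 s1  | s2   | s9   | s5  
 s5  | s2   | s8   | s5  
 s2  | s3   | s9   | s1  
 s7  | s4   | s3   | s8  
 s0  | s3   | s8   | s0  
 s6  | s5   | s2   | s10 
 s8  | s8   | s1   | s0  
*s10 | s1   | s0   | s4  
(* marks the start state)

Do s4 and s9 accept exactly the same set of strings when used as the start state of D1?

First remove the unreachable states {s7}; 10 states remain.
Start with accepting vs non-accepting: {s8,s9} | {s0,s1,s2,s3,s4,s5,s6,s10}.
On input 1, block {s0,s1,s2,s3,s4,s5,s6,s10} splits into {s0,s1,s2,s3,s5} and {s4,s6,s10}.
The partition is now stable with 3 blocks: {s8,s9} | {s0,s1,s2,s3,s5} | {s4,s6,s10}.
s4 and s9 end up in different blocks, so they are distinguishable. For instance, the string 'ε' is accepted from only s9.

No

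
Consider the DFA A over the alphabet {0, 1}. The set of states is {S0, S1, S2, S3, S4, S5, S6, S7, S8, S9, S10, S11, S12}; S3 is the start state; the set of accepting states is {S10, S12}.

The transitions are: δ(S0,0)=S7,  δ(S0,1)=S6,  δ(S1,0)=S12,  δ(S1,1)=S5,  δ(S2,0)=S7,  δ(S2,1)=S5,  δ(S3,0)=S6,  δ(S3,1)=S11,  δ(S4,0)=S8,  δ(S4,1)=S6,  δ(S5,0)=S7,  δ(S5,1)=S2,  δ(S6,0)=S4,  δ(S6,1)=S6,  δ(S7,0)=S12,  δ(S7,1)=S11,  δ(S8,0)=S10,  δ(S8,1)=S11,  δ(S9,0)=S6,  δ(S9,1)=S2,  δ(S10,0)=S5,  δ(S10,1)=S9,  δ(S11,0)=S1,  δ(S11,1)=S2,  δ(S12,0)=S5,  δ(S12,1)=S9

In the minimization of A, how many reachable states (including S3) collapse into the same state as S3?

2

States {S0} cannot be reached from the start state, so discard them.
Start with accepting vs non-accepting: {S10,S12} | {S1,S2,S3,S4,S5,S6,S7,S8,S9,S11}.
Refine {S1,S2,S3,S4,S5,S6,S7,S8,S9,S11} on symbol 0: members go to different blocks, giving {S2,S3,S4,S5,S6,S9,S11} and {S1,S7,S8}.
Split {S2,S3,S4,S5,S6,S9,S11} by δ(·,0) → {S2,S4,S5,S11} and {S3,S6,S9}.
On input 1, block {S2,S4,S5,S11} splits into {S2,S5,S11} and {S4}.
Refine {S3,S6,S9} on symbol 0: members go to different blocks, giving {S3,S9} and {S6}.
The partition is now stable with 6 blocks: {S10,S12} | {S2,S5,S11} | {S1,S7,S8} | {S3,S9} | {S4} | {S6}.
State S3 belongs to the block {S3,S9}, which has 2 states.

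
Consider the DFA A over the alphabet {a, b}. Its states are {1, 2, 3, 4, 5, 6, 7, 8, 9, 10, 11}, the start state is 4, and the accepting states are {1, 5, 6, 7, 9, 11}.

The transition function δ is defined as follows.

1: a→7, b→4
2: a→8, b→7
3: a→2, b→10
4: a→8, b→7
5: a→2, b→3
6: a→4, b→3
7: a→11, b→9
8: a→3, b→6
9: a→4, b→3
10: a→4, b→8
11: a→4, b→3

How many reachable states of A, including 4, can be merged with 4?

2

States {1,5} cannot be reached from the start state, so discard them.
P0 = {6,7,9,11} | {2,3,4,8,10}.
Refine {6,7,9,11} on symbol a: members go to different blocks, giving {6,9,11} and {7}.
Split {2,3,4,8,10} by δ(·,b) → {2,4} and {3,10} and {8}.
Refine {3,10} on symbol b: members go to different blocks, giving {3} and {10}.
No further refinement is possible. Final partition (6 blocks): {6,9,11} | {2,4} | {7} | {3} | {8} | {10}.
The equivalence class containing 4 is {2,4}, of size 2.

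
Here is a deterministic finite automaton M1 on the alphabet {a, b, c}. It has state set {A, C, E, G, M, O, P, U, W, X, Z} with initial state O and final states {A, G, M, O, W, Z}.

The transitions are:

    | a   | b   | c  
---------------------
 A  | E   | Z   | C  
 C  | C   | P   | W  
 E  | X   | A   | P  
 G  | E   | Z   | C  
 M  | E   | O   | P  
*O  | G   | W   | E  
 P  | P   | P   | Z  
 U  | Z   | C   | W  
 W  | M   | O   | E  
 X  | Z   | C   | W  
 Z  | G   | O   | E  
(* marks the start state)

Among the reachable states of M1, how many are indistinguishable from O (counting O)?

3

First remove the unreachable states {U}; 10 states remain.
Start with accepting vs non-accepting: {A,G,M,O,W,Z} | {C,E,P,X}.
Split {A,G,M,O,W,Z} by δ(·,a) → {O,W,Z} and {A,G,M}.
On input a, block {C,E,P,X} splits into {C,E,P} and {X}.
Refine {C,E,P} on symbol a: members go to different blocks, giving {C,P} and {E}.
Stable partition: {O,W,Z} | {C,P} | {A,G,M} | {X} | {E} — 5 equivalence classes.
The equivalence class containing O is {O,W,Z}, of size 3.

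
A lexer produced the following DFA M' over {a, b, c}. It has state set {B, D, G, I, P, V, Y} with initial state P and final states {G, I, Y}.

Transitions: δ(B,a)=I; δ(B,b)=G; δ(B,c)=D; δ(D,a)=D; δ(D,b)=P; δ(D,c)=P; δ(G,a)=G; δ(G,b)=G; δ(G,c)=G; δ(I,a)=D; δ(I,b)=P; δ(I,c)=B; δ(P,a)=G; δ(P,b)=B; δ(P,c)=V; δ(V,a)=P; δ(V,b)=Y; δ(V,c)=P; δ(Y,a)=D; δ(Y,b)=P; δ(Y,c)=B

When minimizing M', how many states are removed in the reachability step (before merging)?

Exploring from P, all states are eventually visited, so none are unreachable.

0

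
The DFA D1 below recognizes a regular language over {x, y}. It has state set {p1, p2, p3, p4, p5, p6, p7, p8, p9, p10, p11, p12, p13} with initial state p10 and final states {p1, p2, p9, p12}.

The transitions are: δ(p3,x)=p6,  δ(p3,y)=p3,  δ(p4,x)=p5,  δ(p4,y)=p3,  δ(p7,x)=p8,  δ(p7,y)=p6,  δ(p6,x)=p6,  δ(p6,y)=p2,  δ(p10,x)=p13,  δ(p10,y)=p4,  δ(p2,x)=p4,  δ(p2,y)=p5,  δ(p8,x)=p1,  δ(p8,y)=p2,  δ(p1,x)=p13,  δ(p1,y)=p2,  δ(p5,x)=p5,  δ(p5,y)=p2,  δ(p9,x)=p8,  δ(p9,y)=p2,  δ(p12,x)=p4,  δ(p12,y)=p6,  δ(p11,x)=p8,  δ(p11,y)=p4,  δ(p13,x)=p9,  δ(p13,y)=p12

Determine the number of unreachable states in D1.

Starting at p10 and following transitions, the reachable set is {p1, p2, p3, p4, p5, p6, p8, p9, p10, p12, p13}. That leaves p7, p11 unreachable — 2 in total.

2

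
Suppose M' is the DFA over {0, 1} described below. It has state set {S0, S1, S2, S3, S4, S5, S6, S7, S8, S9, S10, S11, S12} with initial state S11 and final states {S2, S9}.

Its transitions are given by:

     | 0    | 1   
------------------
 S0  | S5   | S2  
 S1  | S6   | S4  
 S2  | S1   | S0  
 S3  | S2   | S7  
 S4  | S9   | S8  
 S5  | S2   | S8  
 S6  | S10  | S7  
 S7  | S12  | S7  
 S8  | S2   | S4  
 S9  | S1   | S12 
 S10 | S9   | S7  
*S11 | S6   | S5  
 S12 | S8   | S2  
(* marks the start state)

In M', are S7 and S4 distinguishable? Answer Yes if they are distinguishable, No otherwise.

States {S3} cannot be reached from the start state, so discard them.
P0 = {S2,S9} | {S0,S1,S4,S5,S6,S7,S8,S10,S11,S12}.
On input 0, block {S0,S1,S4,S5,S6,S7,S8,S10,S11,S12} splits into {S0,S1,S6,S7,S11,S12} and {S4,S5,S8,S10}.
Refine {S0,S1,S6,S7,S11,S12} on symbol 0: members go to different blocks, giving {S0,S6,S12} and {S1,S7,S11}.
On input 1, block {S0,S6,S12} splits into {S0,S12} and {S6}.
On input 1, block {S4,S5,S8,S10} splits into {S4,S5,S8} and {S10}.
On input 0, block {S1,S7,S11} splits into {S1,S11} and {S7}.
The partition is now stable with 7 blocks: {S2,S9} | {S0,S12} | {S4,S5,S8} | {S1,S11} | {S6} | {S10} | {S7}.
S7 and S4 end up in different blocks, so they are distinguishable. For instance, the string '0' is accepted from only S4.

Yes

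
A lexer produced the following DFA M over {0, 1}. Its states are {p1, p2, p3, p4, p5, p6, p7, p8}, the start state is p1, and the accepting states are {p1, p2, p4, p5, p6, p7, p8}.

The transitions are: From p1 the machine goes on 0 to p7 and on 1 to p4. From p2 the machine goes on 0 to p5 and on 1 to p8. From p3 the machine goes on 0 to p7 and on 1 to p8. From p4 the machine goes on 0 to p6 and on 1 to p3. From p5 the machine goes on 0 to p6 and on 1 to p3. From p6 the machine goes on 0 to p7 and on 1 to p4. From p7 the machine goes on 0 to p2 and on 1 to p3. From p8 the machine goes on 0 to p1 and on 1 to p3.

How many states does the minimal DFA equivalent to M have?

All states are reachable from the start state.
Start with accepting vs non-accepting: {p1,p2,p4,p5,p6,p7,p8} | {p3}.
Split {p1,p2,p4,p5,p6,p7,p8} by δ(·,1) → {p4,p5,p7,p8} and {p1,p2,p6}.
No further refinement is possible. Final partition (3 blocks): {p4,p5,p7,p8} | {p3} | {p1,p2,p6}.

3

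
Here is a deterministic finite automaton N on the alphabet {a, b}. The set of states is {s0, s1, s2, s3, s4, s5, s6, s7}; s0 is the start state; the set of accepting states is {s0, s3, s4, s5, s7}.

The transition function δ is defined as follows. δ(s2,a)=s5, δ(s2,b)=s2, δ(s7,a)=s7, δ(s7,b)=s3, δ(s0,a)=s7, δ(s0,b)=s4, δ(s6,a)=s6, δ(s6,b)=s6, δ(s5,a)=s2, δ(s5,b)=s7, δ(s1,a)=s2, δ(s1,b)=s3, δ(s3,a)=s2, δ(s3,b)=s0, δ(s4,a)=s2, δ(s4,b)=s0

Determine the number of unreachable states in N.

2

No path from s0 leads to s1, s6; the other 6 states are all reachable.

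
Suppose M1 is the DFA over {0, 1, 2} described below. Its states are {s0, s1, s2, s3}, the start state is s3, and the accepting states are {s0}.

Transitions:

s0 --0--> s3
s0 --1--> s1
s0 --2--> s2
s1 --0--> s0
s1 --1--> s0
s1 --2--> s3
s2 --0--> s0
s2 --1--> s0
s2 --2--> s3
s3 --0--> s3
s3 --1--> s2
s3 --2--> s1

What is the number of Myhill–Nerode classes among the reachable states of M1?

P0 = {s0} | {s1,s2,s3}.
Refine {s1,s2,s3} on symbol 0: members go to different blocks, giving {s1,s2} and {s3}.
No further refinement is possible. Final partition (3 blocks): {s0} | {s1,s2} | {s3}.

3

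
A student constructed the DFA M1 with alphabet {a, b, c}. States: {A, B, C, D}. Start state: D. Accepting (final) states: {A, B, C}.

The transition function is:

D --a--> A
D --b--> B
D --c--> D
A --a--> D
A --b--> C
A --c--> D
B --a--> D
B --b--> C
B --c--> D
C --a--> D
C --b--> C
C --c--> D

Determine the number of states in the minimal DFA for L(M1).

2

P0 = {A,B,C} | {D}.
Stable partition: {A,B,C} | {D} — 2 equivalence classes.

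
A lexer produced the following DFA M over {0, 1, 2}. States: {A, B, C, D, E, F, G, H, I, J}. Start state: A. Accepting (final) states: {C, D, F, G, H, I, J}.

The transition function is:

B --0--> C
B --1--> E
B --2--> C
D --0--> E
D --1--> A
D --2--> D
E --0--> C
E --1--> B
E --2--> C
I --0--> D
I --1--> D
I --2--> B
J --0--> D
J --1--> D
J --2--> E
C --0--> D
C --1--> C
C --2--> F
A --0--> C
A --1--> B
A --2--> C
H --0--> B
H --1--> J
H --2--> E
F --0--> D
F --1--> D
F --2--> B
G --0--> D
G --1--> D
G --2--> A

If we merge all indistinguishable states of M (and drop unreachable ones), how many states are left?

First remove the unreachable states {G,H,I,J}; 6 states remain.
Start with accepting vs non-accepting: {C,D,F} | {A,B,E}.
Split {C,D,F} by δ(·,0) → {C,F} and {D}.
Split {C,F} by δ(·,1) → {C} and {F}.
Stable partition: {C} | {A,B,E} | {D} | {F} — 4 equivalence classes.

4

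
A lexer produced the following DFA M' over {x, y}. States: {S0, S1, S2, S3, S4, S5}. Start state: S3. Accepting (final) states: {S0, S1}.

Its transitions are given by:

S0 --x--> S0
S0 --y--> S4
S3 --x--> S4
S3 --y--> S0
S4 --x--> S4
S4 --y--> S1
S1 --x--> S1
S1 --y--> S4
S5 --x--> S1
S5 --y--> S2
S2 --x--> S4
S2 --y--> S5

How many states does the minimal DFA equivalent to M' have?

Reachable states from the start: {S0,S1,S3,S4}. Unreachable: {S2,S5} — drop them.
Initial partition by acceptance: {S0,S1} | {S3,S4}.
Stable partition: {S0,S1} | {S3,S4} — 2 equivalence classes.

2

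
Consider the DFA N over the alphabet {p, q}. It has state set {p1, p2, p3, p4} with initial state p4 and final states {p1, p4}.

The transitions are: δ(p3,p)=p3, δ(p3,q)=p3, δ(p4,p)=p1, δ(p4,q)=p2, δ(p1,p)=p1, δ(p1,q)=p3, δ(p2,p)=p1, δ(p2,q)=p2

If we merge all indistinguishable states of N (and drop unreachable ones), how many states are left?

4

Initial partition by acceptance: {p1,p4} | {p2,p3}.
Split {p2,p3} by δ(·,p) → {p2} and {p3}.
Split {p1,p4} by δ(·,q) → {p1} and {p4}.
No further refinement is possible. Final partition (4 blocks): {p1} | {p2} | {p3} | {p4}.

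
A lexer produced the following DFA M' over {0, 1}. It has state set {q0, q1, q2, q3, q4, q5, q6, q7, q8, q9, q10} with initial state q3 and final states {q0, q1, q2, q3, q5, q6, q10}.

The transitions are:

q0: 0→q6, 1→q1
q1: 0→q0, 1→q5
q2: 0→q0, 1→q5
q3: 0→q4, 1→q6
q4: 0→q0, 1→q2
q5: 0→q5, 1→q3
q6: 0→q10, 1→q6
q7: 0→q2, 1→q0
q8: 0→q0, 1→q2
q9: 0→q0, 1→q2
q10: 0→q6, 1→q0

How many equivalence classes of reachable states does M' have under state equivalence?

States {q7,q8,q9} cannot be reached from the start state, so discard them.
Start with accepting vs non-accepting: {q0,q1,q2,q3,q5,q6,q10} | {q4}.
Refine {q0,q1,q2,q3,q5,q6,q10} on symbol 0: members go to different blocks, giving {q0,q1,q2,q5,q6,q10} and {q3}.
Refine {q0,q1,q2,q5,q6,q10} on symbol 1: members go to different blocks, giving {q0,q1,q2,q6,q10} and {q5}.
Split {q0,q1,q2,q6,q10} by δ(·,1) → {q0,q6,q10} and {q1,q2}.
Split {q0,q6,q10} by δ(·,1) → {q6,q10} and {q0}.
Refine {q6,q10} on symbol 1: members go to different blocks, giving {q6} and {q10}.
No further refinement is possible. Final partition (7 blocks): {q6} | {q4} | {q3} | {q5} | {q1,q2} | {q0} | {q10}.

7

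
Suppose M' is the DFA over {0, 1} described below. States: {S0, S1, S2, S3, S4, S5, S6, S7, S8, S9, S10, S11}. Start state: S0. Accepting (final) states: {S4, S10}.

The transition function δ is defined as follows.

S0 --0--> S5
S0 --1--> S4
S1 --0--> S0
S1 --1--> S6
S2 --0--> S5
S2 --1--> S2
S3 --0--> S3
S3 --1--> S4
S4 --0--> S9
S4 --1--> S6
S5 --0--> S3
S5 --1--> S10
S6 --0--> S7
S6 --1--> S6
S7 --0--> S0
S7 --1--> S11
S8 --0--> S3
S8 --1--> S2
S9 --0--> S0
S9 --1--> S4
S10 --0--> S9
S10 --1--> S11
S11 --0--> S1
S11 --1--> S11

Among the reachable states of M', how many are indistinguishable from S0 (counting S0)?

First remove the unreachable states {S2,S8}; 10 states remain.
Start with accepting vs non-accepting: {S4,S10} | {S0,S1,S3,S5,S6,S7,S9,S11}.
Refine {S0,S1,S3,S5,S6,S7,S9,S11} on symbol 1: members go to different blocks, giving {S0,S3,S5,S9} and {S1,S6,S7,S11}.
Refine {S1,S6,S7,S11} on symbol 0: members go to different blocks, giving {S1,S7} and {S6,S11}.
The partition is now stable with 4 blocks: {S4,S10} | {S0,S3,S5,S9} | {S1,S7} | {S6,S11}.
State S0 belongs to the block {S0,S3,S5,S9}, which has 4 states.

4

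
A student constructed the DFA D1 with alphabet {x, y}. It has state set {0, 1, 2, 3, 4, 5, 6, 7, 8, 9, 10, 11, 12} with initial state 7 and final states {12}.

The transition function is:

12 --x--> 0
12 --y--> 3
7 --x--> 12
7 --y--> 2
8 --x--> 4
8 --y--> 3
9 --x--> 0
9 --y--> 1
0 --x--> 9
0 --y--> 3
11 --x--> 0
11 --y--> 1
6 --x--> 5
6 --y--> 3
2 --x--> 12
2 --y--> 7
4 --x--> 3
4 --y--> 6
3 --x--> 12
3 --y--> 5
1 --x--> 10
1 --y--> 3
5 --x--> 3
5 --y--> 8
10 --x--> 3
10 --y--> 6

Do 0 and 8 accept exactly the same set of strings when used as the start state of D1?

No

Reachable states from the start: {0,1,2,3,4,5,6,7,8,9,10,12}. Unreachable: {11} — drop them.
Start with accepting vs non-accepting: {12} | {0,1,2,3,4,5,6,7,8,9,10}.
Split {0,1,2,3,4,5,6,7,8,9,10} by δ(·,x) → {0,1,4,5,6,8,9,10} and {2,3,7}.
Refine {0,1,4,5,6,8,9,10} on symbol x: members go to different blocks, giving {0,1,6,8,9} and {4,5,10}.
Refine {0,1,6,8,9} on symbol x: members go to different blocks, giving {1,6,8} and {0,9}.
Refine {2,3,7} on symbol y: members go to different blocks, giving {2,7} and {3}.
Refine {0,9} on symbol y: members go to different blocks, giving {0} and {9}.
Stable partition: {12} | {1,6,8} | {2,7} | {4,5,10} | {0} | {3} | {9} — 7 equivalence classes.
0 and 8 end up in different blocks, so they are distinguishable. For instance, the string 'xxx' is accepted from only 8.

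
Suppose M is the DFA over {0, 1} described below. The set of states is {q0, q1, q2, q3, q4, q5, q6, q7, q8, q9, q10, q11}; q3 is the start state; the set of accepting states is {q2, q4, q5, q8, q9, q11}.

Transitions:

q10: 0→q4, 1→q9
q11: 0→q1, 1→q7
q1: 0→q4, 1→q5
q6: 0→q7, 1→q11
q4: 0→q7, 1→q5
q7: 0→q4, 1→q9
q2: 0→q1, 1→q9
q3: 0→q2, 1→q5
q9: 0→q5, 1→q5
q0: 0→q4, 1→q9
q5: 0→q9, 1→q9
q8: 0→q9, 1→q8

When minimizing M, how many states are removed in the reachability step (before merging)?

5

No path from q3 leads to q0, q6, q8, q10, q11; the other 7 states are all reachable.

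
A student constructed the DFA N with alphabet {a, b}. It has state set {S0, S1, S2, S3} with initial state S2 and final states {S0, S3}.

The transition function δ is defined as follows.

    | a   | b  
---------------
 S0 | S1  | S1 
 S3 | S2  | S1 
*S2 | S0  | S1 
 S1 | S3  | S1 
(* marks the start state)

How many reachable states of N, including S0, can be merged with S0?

Start with accepting vs non-accepting: {S0,S3} | {S1,S2}.
Stable partition: {S0,S3} | {S1,S2} — 2 equivalence classes.
State S0 belongs to the block {S0,S3}, which has 2 states.

2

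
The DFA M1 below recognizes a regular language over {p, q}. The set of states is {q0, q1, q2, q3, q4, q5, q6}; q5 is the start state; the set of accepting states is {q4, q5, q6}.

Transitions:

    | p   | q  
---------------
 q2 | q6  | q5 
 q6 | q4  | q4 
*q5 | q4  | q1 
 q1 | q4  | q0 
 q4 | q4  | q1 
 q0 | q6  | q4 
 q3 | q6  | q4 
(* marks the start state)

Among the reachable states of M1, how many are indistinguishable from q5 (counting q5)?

Reachable states from the start: {q0,q1,q4,q5,q6}. Unreachable: {q2,q3} — drop them.
Initial partition by acceptance: {q4,q5,q6} | {q0,q1}.
On input q, block {q4,q5,q6} splits into {q4,q5} and {q6}.
Split {q0,q1} by δ(·,p) → {q0} and {q1}.
No further refinement is possible. Final partition (4 blocks): {q4,q5} | {q0} | {q6} | {q1}.
State q5 belongs to the block {q4,q5}, which has 2 states.

2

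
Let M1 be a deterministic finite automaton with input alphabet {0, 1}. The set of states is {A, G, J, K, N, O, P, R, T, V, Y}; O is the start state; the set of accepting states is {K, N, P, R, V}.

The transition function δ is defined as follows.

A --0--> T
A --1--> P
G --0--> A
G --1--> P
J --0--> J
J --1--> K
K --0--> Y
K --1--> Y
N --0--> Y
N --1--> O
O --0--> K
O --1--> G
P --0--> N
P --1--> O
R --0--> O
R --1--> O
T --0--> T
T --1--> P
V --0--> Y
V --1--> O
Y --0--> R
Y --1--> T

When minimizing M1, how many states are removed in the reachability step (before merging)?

2

Starting at O and following transitions, the reachable set is {A, G, K, N, O, P, R, T, Y}. That leaves J, V unreachable — 2 in total.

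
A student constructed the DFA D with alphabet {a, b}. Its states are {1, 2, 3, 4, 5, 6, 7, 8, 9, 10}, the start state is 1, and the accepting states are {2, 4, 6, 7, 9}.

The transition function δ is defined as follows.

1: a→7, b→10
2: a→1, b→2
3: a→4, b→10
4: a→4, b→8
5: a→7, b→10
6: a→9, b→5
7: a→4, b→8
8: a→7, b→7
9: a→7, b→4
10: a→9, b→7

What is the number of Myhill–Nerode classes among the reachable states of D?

First remove the unreachable states {2,3,5,6}; 6 states remain.
Start with accepting vs non-accepting: {4,7,9} | {1,8,10}.
On input b, block {4,7,9} splits into {4,7} and {9}.
On input a, block {1,8,10} splits into {1,8} and {10}.
On input b, block {1,8} splits into {1} and {8}.
No further refinement is possible. Final partition (5 blocks): {4,7} | {1} | {9} | {10} | {8}.

5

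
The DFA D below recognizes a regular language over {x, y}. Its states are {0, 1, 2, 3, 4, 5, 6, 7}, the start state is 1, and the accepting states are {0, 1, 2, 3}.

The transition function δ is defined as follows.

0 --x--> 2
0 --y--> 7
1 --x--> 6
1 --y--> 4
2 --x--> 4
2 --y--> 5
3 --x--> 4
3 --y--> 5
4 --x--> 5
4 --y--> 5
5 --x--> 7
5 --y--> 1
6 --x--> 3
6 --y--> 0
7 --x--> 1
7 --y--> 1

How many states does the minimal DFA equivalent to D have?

7

Start with accepting vs non-accepting: {0,1,2,3} | {4,5,6,7}.
On input x, block {0,1,2,3} splits into {1,2,3} and {0}.
Refine {4,5,6,7} on symbol x: members go to different blocks, giving {4,5} and {6,7}.
Split {1,2,3} by δ(·,x) → {2,3} and {1}.
Split {4,5} by δ(·,x) → {4} and {5}.
Refine {6,7} on symbol x: members go to different blocks, giving {6} and {7}.
The partition is now stable with 7 blocks: {2,3} | {4} | {0} | {6} | {1} | {5} | {7}.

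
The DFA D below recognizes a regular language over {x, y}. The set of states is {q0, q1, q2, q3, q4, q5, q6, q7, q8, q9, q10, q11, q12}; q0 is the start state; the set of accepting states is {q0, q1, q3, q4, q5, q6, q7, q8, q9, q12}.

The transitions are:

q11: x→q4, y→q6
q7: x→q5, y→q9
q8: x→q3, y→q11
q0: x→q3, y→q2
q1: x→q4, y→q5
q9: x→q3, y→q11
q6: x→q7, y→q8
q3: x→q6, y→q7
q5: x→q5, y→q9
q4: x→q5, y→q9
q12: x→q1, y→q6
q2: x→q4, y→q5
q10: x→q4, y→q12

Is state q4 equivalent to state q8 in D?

No

Reachable states from the start: {q0,q2,q3,q4,q5,q6,q7,q8,q9,q11}. Unreachable: {q1,q10,q12} — drop them.
Initial partition by acceptance: {q0,q3,q4,q5,q6,q7,q8,q9} | {q2,q11}.
On input y, block {q0,q3,q4,q5,q6,q7,q8,q9} splits into {q3,q4,q5,q6,q7} and {q0,q8,q9}.
Refine {q3,q4,q5,q6,q7} on symbol y: members go to different blocks, giving {q4,q5,q6,q7} and {q3}.
Stable partition: {q4,q5,q6,q7} | {q2,q11} | {q0,q8,q9} | {q3} — 4 equivalence classes.
q4 and q8 end up in different blocks, so they are distinguishable. For instance, the string 'y' is accepted from only q4.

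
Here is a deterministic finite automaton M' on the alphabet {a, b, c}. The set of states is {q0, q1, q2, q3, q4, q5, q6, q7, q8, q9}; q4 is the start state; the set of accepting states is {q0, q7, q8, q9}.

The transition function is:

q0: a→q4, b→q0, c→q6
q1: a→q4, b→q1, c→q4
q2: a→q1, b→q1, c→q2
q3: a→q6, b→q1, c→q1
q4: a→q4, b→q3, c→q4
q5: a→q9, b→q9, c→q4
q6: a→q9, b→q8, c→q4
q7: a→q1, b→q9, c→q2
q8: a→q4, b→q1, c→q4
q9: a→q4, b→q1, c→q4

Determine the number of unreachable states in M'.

4

BFS from q4 reaches {q1, q3, q4, q6, q8, q9}; the 4 state(s) q0, q2, q5, q7 are never visited.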